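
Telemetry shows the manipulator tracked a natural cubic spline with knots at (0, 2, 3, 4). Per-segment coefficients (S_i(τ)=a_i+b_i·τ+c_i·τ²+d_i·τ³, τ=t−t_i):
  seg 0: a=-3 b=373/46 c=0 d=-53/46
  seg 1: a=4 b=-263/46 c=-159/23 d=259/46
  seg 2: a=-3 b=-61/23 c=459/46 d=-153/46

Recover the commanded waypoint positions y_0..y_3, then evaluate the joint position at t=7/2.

y_0 = S_0(0) = a_0 = -3
y_1 = S_1(0) = a_1 = 4
y_2 = S_2(0) = a_2 = -3
y_3 = S_2(1) = 1
t_q=7/2 is in segment 2 (τ=1/2); S_2(τ)=-827/368

y_0=-3 y_1=4 y_2=-3 y_3=1
S(7/2) = -827/368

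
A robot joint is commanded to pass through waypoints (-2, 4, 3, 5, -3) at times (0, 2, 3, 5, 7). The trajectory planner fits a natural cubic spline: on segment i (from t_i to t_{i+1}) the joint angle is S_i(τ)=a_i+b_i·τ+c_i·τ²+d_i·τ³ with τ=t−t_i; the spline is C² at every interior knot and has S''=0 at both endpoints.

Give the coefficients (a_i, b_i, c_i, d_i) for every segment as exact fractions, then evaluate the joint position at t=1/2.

  seg 0: a=-2 b=293/64 c=0 d=-101/256
  seg 1: a=4 b=-5/32 c=-303/128 d=195/128
  seg 2: a=3 b=-41/128 c=141/64 d=-395/512
  seg 3: a=5 b=-49/64 c=-621/256 d=207/512
S(1/2) = 491/2048

Δ: Δ0=3, Δ1=-1, Δ2=1, Δ3=-4
row 1: diag=6, rhs=-24; c'=1/6, d'=-4
row 2: denom=6−1·1/6=35/6; d'=(12−1·-4)/(35/6)=96/35
row 3: denom=8−2·12/35=256/35; d'=(-30−2·96/35)/(256/35)=-621/128
back: M3=-621/128
back: M2=96/35−12/35·-621/128=141/32
back: M1=-4−1/6·141/32=-303/64
M: M0=0, M1=-303/64, M2=141/32, M3=-621/128, M4=0
seg 0: a=-2, c=M0/2=0, d=(M1−M0)/(6·2)=-101/256, b=Δ0−h0·(2M0+M1)/6=293/64
seg 1: a=4, c=M1/2=-303/128, d=(M2−M1)/(6·1)=195/128, b=Δ1−h1·(2M1+M2)/6=-5/32
seg 2: a=3, c=M2/2=141/64, d=(M3−M2)/(6·2)=-395/512, b=Δ2−h2·(2M2+M3)/6=-41/128
seg 3: a=5, c=M3/2=-621/256, d=(M4−M3)/(6·2)=207/512, b=Δ3−h3·(2M3+M4)/6=-49/64
t_q=1/2 → seg 0, τ=1/2; S=-2+293/64·τ+0·τ²+-101/256·τ³=491/2048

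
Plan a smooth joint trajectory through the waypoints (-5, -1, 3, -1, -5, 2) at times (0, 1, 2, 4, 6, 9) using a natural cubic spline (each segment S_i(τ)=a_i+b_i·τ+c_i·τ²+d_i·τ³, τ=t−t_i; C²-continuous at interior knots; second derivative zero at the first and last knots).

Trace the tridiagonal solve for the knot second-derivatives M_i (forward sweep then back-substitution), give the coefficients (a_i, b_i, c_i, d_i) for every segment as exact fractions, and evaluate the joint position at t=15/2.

Δ: Δ0=4, Δ1=4, Δ2=-2, Δ3=-2, Δ4=7/3
row 1: diag=4, rhs=0; c'=1/4, d'=0
row 2: denom=6−1·1/4=23/4; d'=(-36−1·0)/(23/4)=-144/23
row 3: denom=8−2·8/23=168/23; d'=(0−2·-144/23)/(168/23)=12/7
row 4: denom=10−2·23/84=397/42; d'=(26−2·12/7)/(397/42)=948/397
back: M4=948/397
back: M3=12/7−23/84·948/397=421/397
back: M2=-144/23−8/23·421/397=-2632/397
back: M1=0−1/4·-2632/397=658/397
M: M0=0, M1=658/397, M2=-2632/397, M3=421/397, M4=948/397, M5=0
seg 0: a=-5, c=M0/2=0, d=(M1−M0)/(6·1)=329/1191, b=Δ0−h0·(2M0+M1)/6=4435/1191
seg 1: a=-1, c=M1/2=329/397, d=(M2−M1)/(6·1)=-1645/1191, b=Δ1−h1·(2M1+M2)/6=5422/1191
seg 2: a=3, c=M2/2=-1316/397, d=(M3−M2)/(6·2)=3053/4764, b=Δ2−h2·(2M2+M3)/6=2461/1191
seg 3: a=-1, c=M3/2=421/794, d=(M4−M3)/(6·2)=527/4764, b=Δ3−h3·(2M3+M4)/6=-4172/1191
seg 4: a=-5, c=M4/2=474/397, d=(M5−M4)/(6·3)=-158/1191, b=Δ4−h4·(2M4+M5)/6=-65/1191
t_q=15/2 → seg 4, τ=3/2; S=-5+-65/1191·τ+474/397·τ²+-158/1191·τ³=-4515/1588

  seg 0: a=-5 b=4435/1191 c=0 d=329/1191
  seg 1: a=-1 b=5422/1191 c=329/397 d=-1645/1191
  seg 2: a=3 b=2461/1191 c=-1316/397 d=3053/4764
  seg 3: a=-1 b=-4172/1191 c=421/794 d=527/4764
  seg 4: a=-5 b=-65/1191 c=474/397 d=-158/1191
S(15/2) = -4515/1588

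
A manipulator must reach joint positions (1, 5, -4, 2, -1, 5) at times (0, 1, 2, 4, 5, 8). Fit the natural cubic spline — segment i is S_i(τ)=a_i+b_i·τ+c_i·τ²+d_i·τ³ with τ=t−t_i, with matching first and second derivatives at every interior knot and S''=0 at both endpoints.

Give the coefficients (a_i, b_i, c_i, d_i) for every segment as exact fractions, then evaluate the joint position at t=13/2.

Δ: Δ0=4, Δ1=-9, Δ2=3, Δ3=-3, Δ4=2
row 1: diag=4, rhs=-78; c'=1/4, d'=-39/2
row 2: denom=6−1·1/4=23/4; d'=(72−1·-39/2)/(23/4)=366/23
row 3: denom=6−2·8/23=122/23; d'=(-36−2·366/23)/(122/23)=-780/61
row 4: denom=8−1·23/122=953/122; d'=(30−1·-780/61)/(953/122)=5220/953
back: M4=5220/953
back: M3=-780/61−23/122·5220/953=-13170/953
back: M2=366/23−8/23·-13170/953=19746/953
back: M1=-39/2−1/4·19746/953=-23520/953
M: M0=0, M1=-23520/953, M2=19746/953, M3=-13170/953, M4=5220/953, M5=0
seg 0: a=1, c=M0/2=0, d=(M1−M0)/(6·1)=-3920/953, b=Δ0−h0·(2M0+M1)/6=7732/953
seg 1: a=5, c=M1/2=-11760/953, d=(M2−M1)/(6·1)=7211/953, b=Δ1−h1·(2M1+M2)/6=-4028/953
seg 2: a=-4, c=M2/2=9873/953, d=(M3−M2)/(6·2)=-2743/953, b=Δ2−h2·(2M2+M3)/6=-5915/953
seg 3: a=2, c=M3/2=-6585/953, d=(M4−M3)/(6·1)=3065/953, b=Δ3−h3·(2M3+M4)/6=661/953
seg 4: a=-1, c=M4/2=2610/953, d=(M5−M4)/(6·3)=-290/953, b=Δ4−h4·(2M4+M5)/6=-3314/953
t_q=13/2 → seg 4, τ=3/2; S=-1+-3314/953·τ+2610/953·τ²+-290/953·τ³=-4121/3812

  seg 0: a=1 b=7732/953 c=0 d=-3920/953
  seg 1: a=5 b=-4028/953 c=-11760/953 d=7211/953
  seg 2: a=-4 b=-5915/953 c=9873/953 d=-2743/953
  seg 3: a=2 b=661/953 c=-6585/953 d=3065/953
  seg 4: a=-1 b=-3314/953 c=2610/953 d=-290/953
S(13/2) = -4121/3812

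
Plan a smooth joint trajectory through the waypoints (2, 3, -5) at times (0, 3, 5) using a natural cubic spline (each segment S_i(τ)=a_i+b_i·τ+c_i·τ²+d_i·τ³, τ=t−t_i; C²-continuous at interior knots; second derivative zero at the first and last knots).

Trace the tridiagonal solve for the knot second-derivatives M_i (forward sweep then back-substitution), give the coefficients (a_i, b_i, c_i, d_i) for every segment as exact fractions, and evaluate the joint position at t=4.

Δ: Δ0=1/3, Δ1=-4
row 1: diag=10, rhs=-26; c'=1/5, d'=-13/5
back: M1=-13/5
M: M0=0, M1=-13/5, M2=0
seg 0: a=2, c=M0/2=0, d=(M1−M0)/(6·3)=-13/90, b=Δ0−h0·(2M0+M1)/6=49/30
seg 1: a=3, c=M1/2=-13/10, d=(M2−M1)/(6·2)=13/60, b=Δ1−h1·(2M1+M2)/6=-34/15
t_q=4 → seg 1, τ=1; S=3+-34/15·τ+-13/10·τ²+13/60·τ³=-7/20

  seg 0: a=2 b=49/30 c=0 d=-13/90
  seg 1: a=3 b=-34/15 c=-13/10 d=13/60
S(4) = -7/20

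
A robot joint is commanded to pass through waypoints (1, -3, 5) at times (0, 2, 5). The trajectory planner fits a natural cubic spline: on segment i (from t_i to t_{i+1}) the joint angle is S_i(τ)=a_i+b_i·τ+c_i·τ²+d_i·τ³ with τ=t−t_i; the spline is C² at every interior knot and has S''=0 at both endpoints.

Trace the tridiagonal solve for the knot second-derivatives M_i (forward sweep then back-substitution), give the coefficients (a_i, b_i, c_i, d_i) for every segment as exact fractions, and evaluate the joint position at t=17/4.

  seg 0: a=1 b=-44/15 c=0 d=7/30
  seg 1: a=-3 b=-2/15 c=7/5 d=-7/45
S(17/4) = 129/64

Δ: Δ0=-2, Δ1=8/3
row 1: diag=10, rhs=28; c'=3/10, d'=14/5
back: M1=14/5
M: M0=0, M1=14/5, M2=0
seg 0: a=1, c=M0/2=0, d=(M1−M0)/(6·2)=7/30, b=Δ0−h0·(2M0+M1)/6=-44/15
seg 1: a=-3, c=M1/2=7/5, d=(M2−M1)/(6·3)=-7/45, b=Δ1−h1·(2M1+M2)/6=-2/15
t_q=17/4 → seg 1, τ=9/4; S=-3+-2/15·τ+7/5·τ²+-7/45·τ³=129/64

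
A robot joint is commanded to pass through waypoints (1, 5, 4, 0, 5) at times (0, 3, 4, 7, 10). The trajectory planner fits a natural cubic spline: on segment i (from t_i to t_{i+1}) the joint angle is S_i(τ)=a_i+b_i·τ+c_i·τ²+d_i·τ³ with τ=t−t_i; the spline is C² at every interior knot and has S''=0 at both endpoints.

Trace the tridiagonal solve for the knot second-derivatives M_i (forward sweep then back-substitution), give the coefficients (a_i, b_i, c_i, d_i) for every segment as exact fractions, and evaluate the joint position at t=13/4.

Δ: Δ0=4/3, Δ1=-1, Δ2=-4/3, Δ3=5/3
row 1: diag=8, rhs=-14; c'=1/8, d'=-7/4
row 2: denom=8−1·1/8=63/8; d'=(-2−1·-7/4)/(63/8)=-2/63
row 3: denom=12−3·8/21=76/7; d'=(18−3·-2/63)/(76/7)=5/3
back: M3=5/3
back: M2=-2/63−8/21·5/3=-2/3
back: M1=-7/4−1/8·-2/3=-5/3
M: M0=0, M1=-5/3, M2=-2/3, M3=5/3, M4=0
seg 0: a=1, c=M0/2=0, d=(M1−M0)/(6·3)=-5/54, b=Δ0−h0·(2M0+M1)/6=13/6
seg 1: a=5, c=M1/2=-5/6, d=(M2−M1)/(6·1)=1/6, b=Δ1−h1·(2M1+M2)/6=-1/3
seg 2: a=4, c=M2/2=-1/3, d=(M3−M2)/(6·3)=7/54, b=Δ2−h2·(2M2+M3)/6=-3/2
seg 3: a=0, c=M3/2=5/6, d=(M4−M3)/(6·3)=-5/54, b=Δ3−h3·(2M3+M4)/6=0
t_q=13/4 → seg 1, τ=1/4; S=5+-1/3·τ+-5/6·τ²+1/6·τ³=623/128

  seg 0: a=1 b=13/6 c=0 d=-5/54
  seg 1: a=5 b=-1/3 c=-5/6 d=1/6
  seg 2: a=4 b=-3/2 c=-1/3 d=7/54
  seg 3: a=0 b=0 c=5/6 d=-5/54
S(13/4) = 623/128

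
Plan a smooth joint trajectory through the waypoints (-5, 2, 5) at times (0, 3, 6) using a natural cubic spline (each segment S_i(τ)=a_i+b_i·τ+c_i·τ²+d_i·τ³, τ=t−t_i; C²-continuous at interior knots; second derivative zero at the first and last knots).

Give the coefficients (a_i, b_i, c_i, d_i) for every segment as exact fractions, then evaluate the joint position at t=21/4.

  seg 0: a=-5 b=8/3 c=0 d=-1/27
  seg 1: a=2 b=5/3 c=-1/3 d=1/27
S(21/4) = 287/64

Δ: Δ0=7/3, Δ1=1
row 1: diag=12, rhs=-8; c'=1/4, d'=-2/3
back: M1=-2/3
M: M0=0, M1=-2/3, M2=0
seg 0: a=-5, c=M0/2=0, d=(M1−M0)/(6·3)=-1/27, b=Δ0−h0·(2M0+M1)/6=8/3
seg 1: a=2, c=M1/2=-1/3, d=(M2−M1)/(6·3)=1/27, b=Δ1−h1·(2M1+M2)/6=5/3
t_q=21/4 → seg 1, τ=9/4; S=2+5/3·τ+-1/3·τ²+1/27·τ³=287/64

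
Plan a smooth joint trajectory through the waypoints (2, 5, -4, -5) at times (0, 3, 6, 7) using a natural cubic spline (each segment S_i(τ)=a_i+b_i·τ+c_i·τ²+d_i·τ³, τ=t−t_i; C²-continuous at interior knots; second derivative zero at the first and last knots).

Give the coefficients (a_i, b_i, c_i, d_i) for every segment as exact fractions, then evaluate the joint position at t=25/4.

Δ: Δ0=1, Δ1=-3, Δ2=-1
row 1: diag=12, rhs=-24; c'=1/4, d'=-2
row 2: denom=8−3·1/4=29/4; d'=(12−3·-2)/(29/4)=72/29
back: M2=72/29
back: M1=-2−1/4·72/29=-76/29
M: M0=0, M1=-76/29, M2=72/29, M3=0
seg 0: a=2, c=M0/2=0, d=(M1−M0)/(6·3)=-38/261, b=Δ0−h0·(2M0+M1)/6=67/29
seg 1: a=5, c=M1/2=-38/29, d=(M2−M1)/(6·3)=74/261, b=Δ1−h1·(2M1+M2)/6=-47/29
seg 2: a=-4, c=M2/2=36/29, d=(M3−M2)/(6·1)=-12/29, b=Δ2−h2·(2M2+M3)/6=-53/29
t_q=25/4 → seg 2, τ=1/4; S=-4+-53/29·τ+36/29·τ²+-12/29·τ³=-2035/464

  seg 0: a=2 b=67/29 c=0 d=-38/261
  seg 1: a=5 b=-47/29 c=-38/29 d=74/261
  seg 2: a=-4 b=-53/29 c=36/29 d=-12/29
S(25/4) = -2035/464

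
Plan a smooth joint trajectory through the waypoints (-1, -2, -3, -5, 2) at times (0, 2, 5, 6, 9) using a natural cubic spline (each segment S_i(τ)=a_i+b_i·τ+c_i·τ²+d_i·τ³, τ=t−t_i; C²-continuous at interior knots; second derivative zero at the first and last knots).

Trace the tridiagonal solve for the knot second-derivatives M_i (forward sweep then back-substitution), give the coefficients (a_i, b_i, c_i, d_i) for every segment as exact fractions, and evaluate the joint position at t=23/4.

  seg 0: a=-1 b=-203/279 c=0 d=127/2232
  seg 1: a=-2 b=-25/558 c=127/372 d=-1465/10044
  seg 2: a=-3 b=-2159/1116 c=-271/279 d=337/372
  seg 3: a=-5 b=-647/558 c=1949/1116 d=-1949/10044
S(23/4) = -109877/23808

Δ: Δ0=-1/2, Δ1=-1/3, Δ2=-2, Δ3=7/3
row 1: diag=10, rhs=1; c'=3/10, d'=1/10
row 2: denom=8−3·3/10=71/10; d'=(-10−3·1/10)/(71/10)=-103/71
row 3: denom=8−1·10/71=558/71; d'=(26−1·-103/71)/(558/71)=1949/558
back: M3=1949/558
back: M2=-103/71−10/71·1949/558=-542/279
back: M1=1/10−3/10·-542/279=127/186
M: M0=0, M1=127/186, M2=-542/279, M3=1949/558, M4=0
seg 0: a=-1, c=M0/2=0, d=(M1−M0)/(6·2)=127/2232, b=Δ0−h0·(2M0+M1)/6=-203/279
seg 1: a=-2, c=M1/2=127/372, d=(M2−M1)/(6·3)=-1465/10044, b=Δ1−h1·(2M1+M2)/6=-25/558
seg 2: a=-3, c=M2/2=-271/279, d=(M3−M2)/(6·1)=337/372, b=Δ2−h2·(2M2+M3)/6=-2159/1116
seg 3: a=-5, c=M3/2=1949/1116, d=(M4−M3)/(6·3)=-1949/10044, b=Δ3−h3·(2M3+M4)/6=-647/558
t_q=23/4 → seg 2, τ=3/4; S=-3+-2159/1116·τ+-271/279·τ²+337/372·τ³=-109877/23808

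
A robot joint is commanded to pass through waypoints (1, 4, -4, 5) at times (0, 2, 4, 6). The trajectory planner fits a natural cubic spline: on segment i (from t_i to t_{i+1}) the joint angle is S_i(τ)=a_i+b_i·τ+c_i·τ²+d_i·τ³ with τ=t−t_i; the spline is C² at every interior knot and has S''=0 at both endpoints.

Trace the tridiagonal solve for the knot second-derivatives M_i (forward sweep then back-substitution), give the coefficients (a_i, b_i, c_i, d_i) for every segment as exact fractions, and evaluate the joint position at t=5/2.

Δ: Δ0=3/2, Δ1=-4, Δ2=9/2
row 1: diag=8, rhs=-33; c'=1/4, d'=-33/8
row 2: denom=8−2·1/4=15/2; d'=(51−2·-33/8)/(15/2)=79/10
back: M2=79/10
back: M1=-33/8−1/4·79/10=-61/10
M: M0=0, M1=-61/10, M2=79/10, M3=0
seg 0: a=1, c=M0/2=0, d=(M1−M0)/(6·2)=-61/120, b=Δ0−h0·(2M0+M1)/6=53/15
seg 1: a=4, c=M1/2=-61/20, d=(M2−M1)/(6·2)=7/6, b=Δ1−h1·(2M1+M2)/6=-77/30
seg 2: a=-4, c=M2/2=79/20, d=(M3−M2)/(6·2)=-79/120, b=Δ2−h2·(2M2+M3)/6=-23/30
t_q=5/2 → seg 1, τ=1/2; S=4+-77/30·τ+-61/20·τ²+7/6·τ³=21/10

  seg 0: a=1 b=53/15 c=0 d=-61/120
  seg 1: a=4 b=-77/30 c=-61/20 d=7/6
  seg 2: a=-4 b=-23/30 c=79/20 d=-79/120
S(5/2) = 21/10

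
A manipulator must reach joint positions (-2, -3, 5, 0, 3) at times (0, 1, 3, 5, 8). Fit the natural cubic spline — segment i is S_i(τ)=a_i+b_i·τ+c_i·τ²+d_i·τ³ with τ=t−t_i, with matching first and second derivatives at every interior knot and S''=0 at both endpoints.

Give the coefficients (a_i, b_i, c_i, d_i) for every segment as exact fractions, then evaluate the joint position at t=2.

Δ: Δ0=-1, Δ1=4, Δ2=-5/2, Δ3=1
row 1: diag=6, rhs=30; c'=1/3, d'=5
row 2: denom=8−2·1/3=22/3; d'=(-39−2·5)/(22/3)=-147/22
row 3: denom=10−2·3/11=104/11; d'=(21−2·-147/22)/(104/11)=189/52
back: M3=189/52
back: M2=-147/22−3/11·189/52=-399/52
back: M1=5−1/3·-399/52=393/52
M: M0=0, M1=393/52, M2=-399/52, M3=189/52, M4=0
seg 0: a=-2, c=M0/2=0, d=(M1−M0)/(6·1)=131/104, b=Δ0−h0·(2M0+M1)/6=-235/104
seg 1: a=-3, c=M1/2=393/104, d=(M2−M1)/(6·2)=-33/26, b=Δ1−h1·(2M1+M2)/6=79/52
seg 2: a=5, c=M2/2=-399/104, d=(M3−M2)/(6·2)=49/52, b=Δ2−h2·(2M2+M3)/6=73/52
seg 3: a=0, c=M3/2=189/104, d=(M4−M3)/(6·3)=-21/104, b=Δ3−h3·(2M3+M4)/6=-137/52
t_q=2 → seg 1, τ=1; S=-3+79/52·τ+393/104·τ²+-33/26·τ³=107/104

  seg 0: a=-2 b=-235/104 c=0 d=131/104
  seg 1: a=-3 b=79/52 c=393/104 d=-33/26
  seg 2: a=5 b=73/52 c=-399/104 d=49/52
  seg 3: a=0 b=-137/52 c=189/104 d=-21/104
S(2) = 107/104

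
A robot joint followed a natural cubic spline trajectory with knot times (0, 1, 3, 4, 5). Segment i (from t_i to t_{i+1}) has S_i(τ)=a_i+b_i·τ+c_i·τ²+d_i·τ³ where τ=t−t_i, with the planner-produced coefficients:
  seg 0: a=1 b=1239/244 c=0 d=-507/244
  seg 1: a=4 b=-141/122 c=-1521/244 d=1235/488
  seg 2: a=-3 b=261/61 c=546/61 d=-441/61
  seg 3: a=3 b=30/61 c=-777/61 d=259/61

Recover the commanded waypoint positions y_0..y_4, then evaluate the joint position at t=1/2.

y_0=1 y_1=4 y_2=-3 y_3=3 y_4=-5
S(1/2) = 6401/1952

y_0 = S_0(0) = a_0 = 1
y_1 = S_1(0) = a_1 = 4
y_2 = S_2(0) = a_2 = -3
y_3 = S_3(0) = a_3 = 3
y_4 = S_3(1) = -5
t_q=1/2 is in segment 0 (τ=1/2); S_0(τ)=6401/1952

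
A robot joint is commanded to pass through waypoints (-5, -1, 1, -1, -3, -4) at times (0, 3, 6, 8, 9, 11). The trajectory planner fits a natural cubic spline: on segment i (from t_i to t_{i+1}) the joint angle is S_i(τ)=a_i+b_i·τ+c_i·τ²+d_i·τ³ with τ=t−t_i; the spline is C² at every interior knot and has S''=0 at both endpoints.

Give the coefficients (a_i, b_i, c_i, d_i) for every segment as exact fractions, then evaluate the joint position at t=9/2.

  seg 0: a=-5 b=1686/1199 c=0 d=-262/32373
  seg 1: a=-1 b=1424/1199 c=-262/3597 d=-1088/32373
  seg 2: a=1 b=-188/1199 c=-450/1199 d=-111/4796
  seg 3: a=-1 b=-211/109 c=-1233/2398 d=1079/2398
  seg 4: a=-3 b=-3871/2398 c=1002/1199 d=-167/1199
S(9/2) = 1209/2398

Δ: Δ0=4/3, Δ1=2/3, Δ2=-1, Δ3=-2, Δ4=-1/2
row 1: diag=12, rhs=-4; c'=1/4, d'=-1/3
row 2: denom=10−3·1/4=37/4; d'=(-10−3·-1/3)/(37/4)=-36/37
row 3: denom=6−2·8/37=206/37; d'=(-6−2·-36/37)/(206/37)=-75/103
row 4: denom=6−1·37/206=1199/206; d'=(9−1·-75/103)/(1199/206)=2004/1199
back: M4=2004/1199
back: M3=-75/103−37/206·2004/1199=-1233/1199
back: M2=-36/37−8/37·-1233/1199=-900/1199
back: M1=-1/3−1/4·-900/1199=-524/3597
M: M0=0, M1=-524/3597, M2=-900/1199, M3=-1233/1199, M4=2004/1199, M5=0
seg 0: a=-5, c=M0/2=0, d=(M1−M0)/(6·3)=-262/32373, b=Δ0−h0·(2M0+M1)/6=1686/1199
seg 1: a=-1, c=M1/2=-262/3597, d=(M2−M1)/(6·3)=-1088/32373, b=Δ1−h1·(2M1+M2)/6=1424/1199
seg 2: a=1, c=M2/2=-450/1199, d=(M3−M2)/(6·2)=-111/4796, b=Δ2−h2·(2M2+M3)/6=-188/1199
seg 3: a=-1, c=M3/2=-1233/2398, d=(M4−M3)/(6·1)=1079/2398, b=Δ3−h3·(2M3+M4)/6=-211/109
seg 4: a=-3, c=M4/2=1002/1199, d=(M5−M4)/(6·2)=-167/1199, b=Δ4−h4·(2M4+M5)/6=-3871/2398
t_q=9/2 → seg 1, τ=3/2; S=-1+1424/1199·τ+-262/3597·τ²+-1088/32373·τ³=1209/2398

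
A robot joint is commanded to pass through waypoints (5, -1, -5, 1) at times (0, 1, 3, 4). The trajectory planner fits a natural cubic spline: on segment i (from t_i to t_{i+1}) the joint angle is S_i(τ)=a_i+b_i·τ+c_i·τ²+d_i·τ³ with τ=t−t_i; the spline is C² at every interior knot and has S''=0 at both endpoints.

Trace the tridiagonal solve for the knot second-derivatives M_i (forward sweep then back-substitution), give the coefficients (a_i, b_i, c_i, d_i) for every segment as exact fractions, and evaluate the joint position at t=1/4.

Δ: Δ0=-6, Δ1=-2, Δ2=6
row 1: diag=6, rhs=24; c'=1/3, d'=4
row 2: denom=6−2·1/3=16/3; d'=(48−2·4)/(16/3)=15/2
back: M2=15/2
back: M1=4−1/3·15/2=3/2
M: M0=0, M1=3/2, M2=15/2, M3=0
seg 0: a=5, c=M0/2=0, d=(M1−M0)/(6·1)=1/4, b=Δ0−h0·(2M0+M1)/6=-25/4
seg 1: a=-1, c=M1/2=3/4, d=(M2−M1)/(6·2)=1/2, b=Δ1−h1·(2M1+M2)/6=-11/2
seg 2: a=-5, c=M2/2=15/4, d=(M3−M2)/(6·1)=-5/4, b=Δ2−h2·(2M2+M3)/6=7/2
t_q=1/4 → seg 0, τ=1/4; S=5+-25/4·τ+0·τ²+1/4·τ³=881/256

  seg 0: a=5 b=-25/4 c=0 d=1/4
  seg 1: a=-1 b=-11/2 c=3/4 d=1/2
  seg 2: a=-5 b=7/2 c=15/4 d=-5/4
S(1/4) = 881/256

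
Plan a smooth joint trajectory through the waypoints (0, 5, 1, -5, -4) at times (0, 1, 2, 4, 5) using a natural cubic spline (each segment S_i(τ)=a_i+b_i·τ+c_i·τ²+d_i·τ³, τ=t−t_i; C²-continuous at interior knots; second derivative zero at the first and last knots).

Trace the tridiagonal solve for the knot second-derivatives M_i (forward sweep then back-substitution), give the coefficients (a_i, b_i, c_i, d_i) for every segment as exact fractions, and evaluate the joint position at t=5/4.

  seg 0: a=0 b=448/61 c=0 d=-143/61
  seg 1: a=5 b=19/61 c=-429/61 d=166/61
  seg 2: a=1 b=-341/61 c=69/61 d=5/61
  seg 3: a=-5 b=-5/61 c=99/61 d=-33/61
S(5/4) = 9137/1952

Δ: Δ0=5, Δ1=-4, Δ2=-3, Δ3=1
row 1: diag=4, rhs=-54; c'=1/4, d'=-27/2
row 2: denom=6−1·1/4=23/4; d'=(6−1·-27/2)/(23/4)=78/23
row 3: denom=6−2·8/23=122/23; d'=(24−2·78/23)/(122/23)=198/61
back: M3=198/61
back: M2=78/23−8/23·198/61=138/61
back: M1=-27/2−1/4·138/61=-858/61
M: M0=0, M1=-858/61, M2=138/61, M3=198/61, M4=0
seg 0: a=0, c=M0/2=0, d=(M1−M0)/(6·1)=-143/61, b=Δ0−h0·(2M0+M1)/6=448/61
seg 1: a=5, c=M1/2=-429/61, d=(M2−M1)/(6·1)=166/61, b=Δ1−h1·(2M1+M2)/6=19/61
seg 2: a=1, c=M2/2=69/61, d=(M3−M2)/(6·2)=5/61, b=Δ2−h2·(2M2+M3)/6=-341/61
seg 3: a=-5, c=M3/2=99/61, d=(M4−M3)/(6·1)=-33/61, b=Δ3−h3·(2M3+M4)/6=-5/61
t_q=5/4 → seg 1, τ=1/4; S=5+19/61·τ+-429/61·τ²+166/61·τ³=9137/1952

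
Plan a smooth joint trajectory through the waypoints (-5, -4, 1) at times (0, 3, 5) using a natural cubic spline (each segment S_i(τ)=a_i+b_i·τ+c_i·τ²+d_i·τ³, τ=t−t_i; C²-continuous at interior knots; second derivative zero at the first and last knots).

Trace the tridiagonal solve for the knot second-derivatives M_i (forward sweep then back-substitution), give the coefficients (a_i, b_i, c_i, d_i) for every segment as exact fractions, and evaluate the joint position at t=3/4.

Δ: Δ0=1/3, Δ1=5/2
row 1: diag=10, rhs=13; c'=1/5, d'=13/10
back: M1=13/10
M: M0=0, M1=13/10, M2=0
seg 0: a=-5, c=M0/2=0, d=(M1−M0)/(6·3)=13/180, b=Δ0−h0·(2M0+M1)/6=-19/60
seg 1: a=-4, c=M1/2=13/20, d=(M2−M1)/(6·2)=-13/120, b=Δ1−h1·(2M1+M2)/6=49/30
t_q=3/4 → seg 0, τ=3/4; S=-5+-19/60·τ+0·τ²+13/180·τ³=-1333/256

  seg 0: a=-5 b=-19/60 c=0 d=13/180
  seg 1: a=-4 b=49/30 c=13/20 d=-13/120
S(3/4) = -1333/256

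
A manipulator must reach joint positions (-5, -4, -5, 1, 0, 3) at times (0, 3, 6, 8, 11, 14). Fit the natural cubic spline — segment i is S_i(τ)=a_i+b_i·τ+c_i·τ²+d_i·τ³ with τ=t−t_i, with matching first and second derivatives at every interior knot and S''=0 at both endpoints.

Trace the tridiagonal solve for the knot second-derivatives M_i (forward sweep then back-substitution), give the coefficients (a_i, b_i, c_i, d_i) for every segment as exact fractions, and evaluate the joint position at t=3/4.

Δ: Δ0=1/3, Δ1=-1/3, Δ2=3, Δ3=-1/3, Δ4=1
row 1: diag=12, rhs=-4; c'=1/4, d'=-1/3
row 2: denom=10−3·1/4=37/4; d'=(20−3·-1/3)/(37/4)=84/37
row 3: denom=10−2·8/37=354/37; d'=(-20−2·84/37)/(354/37)=-454/177
row 4: denom=12−3·37/118=1305/118; d'=(8−3·-454/177)/(1305/118)=1852/1305
back: M4=1852/1305
back: M3=-454/177−37/118·1852/1305=-3928/1305
back: M2=84/37−8/37·-3928/1305=3812/1305
back: M1=-1/3−1/4·3812/1305=-1388/1305
M: M0=0, M1=-1388/1305, M2=3812/1305, M3=-3928/1305, M4=1852/1305, M5=0
seg 0: a=-5, c=M0/2=0, d=(M1−M0)/(6·3)=-694/11745, b=Δ0−h0·(2M0+M1)/6=1129/1305
seg 1: a=-4, c=M1/2=-694/1305, d=(M2−M1)/(6·3)=520/2349, b=Δ1−h1·(2M1+M2)/6=-953/1305
seg 2: a=-5, c=M2/2=1906/1305, d=(M3−M2)/(6·2)=-43/87, b=Δ2−h2·(2M2+M3)/6=2683/1305
seg 3: a=1, c=M3/2=-1964/1305, d=(M4−M3)/(6·3)=578/2349, b=Δ3−h3·(2M3+M4)/6=2567/1305
seg 4: a=0, c=M4/2=926/1305, d=(M5−M4)/(6·3)=-926/11745, b=Δ4−h4·(2M4+M5)/6=-547/1305
t_q=3/4 → seg 0, τ=3/4; S=-5+1129/1305·τ+0·τ²+-694/11745·τ³=-4061/928

  seg 0: a=-5 b=1129/1305 c=0 d=-694/11745
  seg 1: a=-4 b=-953/1305 c=-694/1305 d=520/2349
  seg 2: a=-5 b=2683/1305 c=1906/1305 d=-43/87
  seg 3: a=1 b=2567/1305 c=-1964/1305 d=578/2349
  seg 4: a=0 b=-547/1305 c=926/1305 d=-926/11745
S(3/4) = -4061/928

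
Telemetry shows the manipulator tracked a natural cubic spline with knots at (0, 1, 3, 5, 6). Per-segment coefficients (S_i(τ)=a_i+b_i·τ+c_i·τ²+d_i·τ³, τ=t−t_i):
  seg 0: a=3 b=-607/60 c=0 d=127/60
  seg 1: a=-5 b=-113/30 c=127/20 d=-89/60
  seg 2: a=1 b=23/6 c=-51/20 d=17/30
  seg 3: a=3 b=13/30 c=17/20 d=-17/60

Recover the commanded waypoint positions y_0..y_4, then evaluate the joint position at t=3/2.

y_0 = S_0(0) = a_0 = 3
y_1 = S_1(0) = a_1 = -5
y_2 = S_2(0) = a_2 = 1
y_3 = S_3(0) = a_3 = 3
y_4 = S_3(1) = 4
t_q=3/2 is in segment 1 (τ=1/2); S_1(τ)=-877/160

y_0=3 y_1=-5 y_2=1 y_3=3 y_4=4
S(3/2) = -877/160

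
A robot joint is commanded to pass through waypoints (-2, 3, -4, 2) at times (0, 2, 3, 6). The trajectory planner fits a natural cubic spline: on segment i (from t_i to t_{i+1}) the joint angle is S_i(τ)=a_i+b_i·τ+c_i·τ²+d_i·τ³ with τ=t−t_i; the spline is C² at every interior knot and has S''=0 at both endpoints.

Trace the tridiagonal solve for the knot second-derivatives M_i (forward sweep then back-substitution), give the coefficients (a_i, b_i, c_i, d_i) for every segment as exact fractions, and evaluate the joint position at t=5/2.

Δ: Δ0=5/2, Δ1=-7, Δ2=2
row 1: diag=6, rhs=-57; c'=1/6, d'=-19/2
row 2: denom=8−1·1/6=47/6; d'=(54−1·-19/2)/(47/6)=381/47
back: M2=381/47
back: M1=-19/2−1/6·381/47=-510/47
M: M0=0, M1=-510/47, M2=381/47, M3=0
seg 0: a=-2, c=M0/2=0, d=(M1−M0)/(6·2)=-85/94, b=Δ0−h0·(2M0+M1)/6=575/94
seg 1: a=3, c=M1/2=-255/47, d=(M2−M1)/(6·1)=297/94, b=Δ1−h1·(2M1+M2)/6=-445/94
seg 2: a=-4, c=M2/2=381/94, d=(M3−M2)/(6·3)=-127/282, b=Δ2−h2·(2M2+M3)/6=-287/47
t_q=5/2 → seg 1, τ=1/2; S=3+-445/94·τ+-255/47·τ²+297/94·τ³=-247/752

  seg 0: a=-2 b=575/94 c=0 d=-85/94
  seg 1: a=3 b=-445/94 c=-255/47 d=297/94
  seg 2: a=-4 b=-287/47 c=381/94 d=-127/282
S(5/2) = -247/752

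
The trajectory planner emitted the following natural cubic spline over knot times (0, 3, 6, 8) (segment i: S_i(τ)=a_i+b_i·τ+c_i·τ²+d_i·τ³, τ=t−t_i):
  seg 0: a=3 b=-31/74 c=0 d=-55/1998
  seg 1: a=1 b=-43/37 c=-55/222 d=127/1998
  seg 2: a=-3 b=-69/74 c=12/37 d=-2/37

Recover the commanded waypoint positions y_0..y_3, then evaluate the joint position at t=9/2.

y_0=3 y_1=1 y_2=-3 y_3=-4
S(9/2) = -643/592

y_0 = S_0(0) = a_0 = 3
y_1 = S_1(0) = a_1 = 1
y_2 = S_2(0) = a_2 = -3
y_3 = S_2(2) = -4
t_q=9/2 is in segment 1 (τ=3/2); S_1(τ)=-643/592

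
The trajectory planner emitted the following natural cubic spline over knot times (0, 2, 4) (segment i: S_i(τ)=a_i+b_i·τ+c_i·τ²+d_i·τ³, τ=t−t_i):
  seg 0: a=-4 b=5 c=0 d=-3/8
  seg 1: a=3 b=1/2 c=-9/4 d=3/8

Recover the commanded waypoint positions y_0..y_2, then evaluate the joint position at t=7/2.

y_0 = S_0(0) = a_0 = -4
y_1 = S_1(0) = a_1 = 3
y_2 = S_1(2) = -2
t_q=7/2 is in segment 1 (τ=3/2); S_1(τ)=-3/64

y_0=-4 y_1=3 y_2=-2
S(7/2) = -3/64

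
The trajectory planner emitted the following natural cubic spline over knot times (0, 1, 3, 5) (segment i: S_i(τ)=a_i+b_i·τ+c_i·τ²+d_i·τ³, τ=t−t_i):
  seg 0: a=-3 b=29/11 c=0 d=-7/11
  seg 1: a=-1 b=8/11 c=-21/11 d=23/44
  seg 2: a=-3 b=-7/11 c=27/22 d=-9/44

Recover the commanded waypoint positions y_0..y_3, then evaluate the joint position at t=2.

y_0=-3 y_1=-1 y_2=-3 y_3=-1
S(2) = -73/44

y_0 = S_0(0) = a_0 = -3
y_1 = S_1(0) = a_1 = -1
y_2 = S_2(0) = a_2 = -3
y_3 = S_2(2) = -1
t_q=2 is in segment 1 (τ=1); S_1(τ)=-73/44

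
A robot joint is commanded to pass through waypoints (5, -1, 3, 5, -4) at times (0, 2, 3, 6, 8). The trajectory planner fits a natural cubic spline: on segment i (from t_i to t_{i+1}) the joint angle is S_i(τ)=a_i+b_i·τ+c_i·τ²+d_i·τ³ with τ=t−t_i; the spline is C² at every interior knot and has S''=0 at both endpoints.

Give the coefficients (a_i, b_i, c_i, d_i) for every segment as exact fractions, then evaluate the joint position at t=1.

  seg 0: a=5 b=-6833/1248 c=0 d=3089/4992
  seg 1: a=-1 b=1217/624 c=3089/832 d=-4151/2496
  seg 2: a=3 b=10949/2496 c=-531/416 d=7/576
  seg 3: a=5 b=-1837/624 c=-971/832 d=971/4992
S(1) = 239/1664

Δ: Δ0=-3, Δ1=4, Δ2=2/3, Δ3=-9/2
row 1: diag=6, rhs=42; c'=1/6, d'=7
row 2: denom=8−1·1/6=47/6; d'=(-20−1·7)/(47/6)=-162/47
row 3: denom=10−3·18/47=416/47; d'=(-31−3·-162/47)/(416/47)=-971/416
back: M3=-971/416
back: M2=-162/47−18/47·-971/416=-531/208
back: M1=7−1/6·-531/208=3089/416
M: M0=0, M1=3089/416, M2=-531/208, M3=-971/416, M4=0
seg 0: a=5, c=M0/2=0, d=(M1−M0)/(6·2)=3089/4992, b=Δ0−h0·(2M0+M1)/6=-6833/1248
seg 1: a=-1, c=M1/2=3089/832, d=(M2−M1)/(6·1)=-4151/2496, b=Δ1−h1·(2M1+M2)/6=1217/624
seg 2: a=3, c=M2/2=-531/416, d=(M3−M2)/(6·3)=7/576, b=Δ2−h2·(2M2+M3)/6=10949/2496
seg 3: a=5, c=M3/2=-971/832, d=(M4−M3)/(6·2)=971/4992, b=Δ3−h3·(2M3+M4)/6=-1837/624
t_q=1 → seg 0, τ=1; S=5+-6833/1248·τ+0·τ²+3089/4992·τ³=239/1664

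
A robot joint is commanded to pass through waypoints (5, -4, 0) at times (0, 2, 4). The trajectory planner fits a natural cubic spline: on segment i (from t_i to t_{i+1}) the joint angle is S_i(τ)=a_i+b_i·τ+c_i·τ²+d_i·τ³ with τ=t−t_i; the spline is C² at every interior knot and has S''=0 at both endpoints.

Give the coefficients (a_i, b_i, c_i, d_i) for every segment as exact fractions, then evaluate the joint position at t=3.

  seg 0: a=5 b=-49/8 c=0 d=13/32
  seg 1: a=-4 b=-5/4 c=39/16 d=-13/32
S(3) = -103/32

Δ: Δ0=-9/2, Δ1=2
row 1: diag=8, rhs=39; c'=1/4, d'=39/8
back: M1=39/8
M: M0=0, M1=39/8, M2=0
seg 0: a=5, c=M0/2=0, d=(M1−M0)/(6·2)=13/32, b=Δ0−h0·(2M0+M1)/6=-49/8
seg 1: a=-4, c=M1/2=39/16, d=(M2−M1)/(6·2)=-13/32, b=Δ1−h1·(2M1+M2)/6=-5/4
t_q=3 → seg 1, τ=1; S=-4+-5/4·τ+39/16·τ²+-13/32·τ³=-103/32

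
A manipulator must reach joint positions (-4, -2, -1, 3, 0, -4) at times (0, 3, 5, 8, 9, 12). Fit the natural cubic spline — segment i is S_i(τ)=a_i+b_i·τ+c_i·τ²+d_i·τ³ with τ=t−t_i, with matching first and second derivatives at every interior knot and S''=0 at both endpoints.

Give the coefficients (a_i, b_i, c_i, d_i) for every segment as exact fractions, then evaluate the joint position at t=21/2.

  seg 0: a=-4 b=100/111 c=0 d=-26/999
  seg 1: a=-2 b=22/111 c=-26/111 d=57/296
  seg 2: a=-1 b=349/222 c=409/444 d=-1333/3996
  seg 3: a=3 b=-847/444 c=-77/37 d=439/444
  seg 4: a=0 b=-689/222 c=131/148 d=-131/1332
S(21/2) = -3547/1184

Δ: Δ0=2/3, Δ1=1/2, Δ2=4/3, Δ3=-3, Δ4=-4/3
row 1: diag=10, rhs=-1; c'=1/5, d'=-1/10
row 2: denom=10−2·1/5=48/5; d'=(5−2·-1/10)/(48/5)=13/24
row 3: denom=8−3·5/16=113/16; d'=(-26−3·13/24)/(113/16)=-442/113
row 4: denom=8−1·16/113=888/113; d'=(10−1·-442/113)/(888/113)=131/74
back: M4=131/74
back: M3=-442/113−16/113·131/74=-154/37
back: M2=13/24−5/16·-154/37=409/222
back: M1=-1/10−1/5·409/222=-52/111
M: M0=0, M1=-52/111, M2=409/222, M3=-154/37, M4=131/74, M5=0
seg 0: a=-4, c=M0/2=0, d=(M1−M0)/(6·3)=-26/999, b=Δ0−h0·(2M0+M1)/6=100/111
seg 1: a=-2, c=M1/2=-26/111, d=(M2−M1)/(6·2)=57/296, b=Δ1−h1·(2M1+M2)/6=22/111
seg 2: a=-1, c=M2/2=409/444, d=(M3−M2)/(6·3)=-1333/3996, b=Δ2−h2·(2M2+M3)/6=349/222
seg 3: a=3, c=M3/2=-77/37, d=(M4−M3)/(6·1)=439/444, b=Δ3−h3·(2M3+M4)/6=-847/444
seg 4: a=0, c=M4/2=131/148, d=(M5−M4)/(6·3)=-131/1332, b=Δ4−h4·(2M4+M5)/6=-689/222
t_q=21/2 → seg 4, τ=3/2; S=0+-689/222·τ+131/148·τ²+-131/1332·τ³=-3547/1184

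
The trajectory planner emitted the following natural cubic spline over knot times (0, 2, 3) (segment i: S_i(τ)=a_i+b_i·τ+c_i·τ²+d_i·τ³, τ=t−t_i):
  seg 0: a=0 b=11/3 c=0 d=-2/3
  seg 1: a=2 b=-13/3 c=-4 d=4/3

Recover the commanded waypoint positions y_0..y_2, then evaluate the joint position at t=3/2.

y_0=0 y_1=2 y_2=-5
S(3/2) = 13/4

y_0 = S_0(0) = a_0 = 0
y_1 = S_1(0) = a_1 = 2
y_2 = S_1(1) = -5
t_q=3/2 is in segment 0 (τ=3/2); S_0(τ)=13/4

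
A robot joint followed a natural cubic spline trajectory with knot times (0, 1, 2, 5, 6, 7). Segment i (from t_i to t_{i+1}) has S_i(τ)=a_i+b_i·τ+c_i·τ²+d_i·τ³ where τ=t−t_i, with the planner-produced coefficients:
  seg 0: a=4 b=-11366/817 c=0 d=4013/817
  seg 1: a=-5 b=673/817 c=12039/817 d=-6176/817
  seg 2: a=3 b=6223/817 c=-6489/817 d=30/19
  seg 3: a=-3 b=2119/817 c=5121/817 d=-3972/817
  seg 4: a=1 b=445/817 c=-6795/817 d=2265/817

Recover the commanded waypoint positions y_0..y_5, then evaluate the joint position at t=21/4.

y_0=4 y_1=-5 y_2=3 y_3=-3 y_4=1 y_5=-4
S(21/4) = -6653/3268

y_0 = S_0(0) = a_0 = 4
y_1 = S_1(0) = a_1 = -5
y_2 = S_2(0) = a_2 = 3
y_3 = S_3(0) = a_3 = -3
y_4 = S_4(0) = a_4 = 1
y_5 = S_4(1) = -4
t_q=21/4 is in segment 3 (τ=1/4); S_3(τ)=-6653/3268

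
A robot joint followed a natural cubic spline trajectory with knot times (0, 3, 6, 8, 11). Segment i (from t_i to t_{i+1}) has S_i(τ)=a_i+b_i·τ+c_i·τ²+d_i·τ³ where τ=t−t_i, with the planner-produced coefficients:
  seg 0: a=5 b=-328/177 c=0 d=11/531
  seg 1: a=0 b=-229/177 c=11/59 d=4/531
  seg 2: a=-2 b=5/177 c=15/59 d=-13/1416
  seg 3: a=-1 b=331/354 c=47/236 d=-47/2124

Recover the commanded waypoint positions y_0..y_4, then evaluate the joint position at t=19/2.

y_0=5 y_1=0 y_2=-2 y_3=-1 y_4=3
S(19/2) = 1465/1888

y_0 = S_0(0) = a_0 = 5
y_1 = S_1(0) = a_1 = 0
y_2 = S_2(0) = a_2 = -2
y_3 = S_3(0) = a_3 = -1
y_4 = S_3(3) = 3
t_q=19/2 is in segment 3 (τ=3/2); S_3(τ)=1465/1888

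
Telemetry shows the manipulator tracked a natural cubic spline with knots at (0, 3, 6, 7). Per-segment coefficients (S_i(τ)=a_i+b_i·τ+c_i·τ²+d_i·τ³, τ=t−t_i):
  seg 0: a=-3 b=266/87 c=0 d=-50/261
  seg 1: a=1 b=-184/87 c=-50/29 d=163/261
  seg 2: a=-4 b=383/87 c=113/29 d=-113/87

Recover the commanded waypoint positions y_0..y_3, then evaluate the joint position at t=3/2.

y_0=-3 y_1=1 y_2=-4 y_3=3
S(3/2) = 109/116

y_0 = S_0(0) = a_0 = -3
y_1 = S_1(0) = a_1 = 1
y_2 = S_2(0) = a_2 = -4
y_3 = S_2(1) = 3
t_q=3/2 is in segment 0 (τ=3/2); S_0(τ)=109/116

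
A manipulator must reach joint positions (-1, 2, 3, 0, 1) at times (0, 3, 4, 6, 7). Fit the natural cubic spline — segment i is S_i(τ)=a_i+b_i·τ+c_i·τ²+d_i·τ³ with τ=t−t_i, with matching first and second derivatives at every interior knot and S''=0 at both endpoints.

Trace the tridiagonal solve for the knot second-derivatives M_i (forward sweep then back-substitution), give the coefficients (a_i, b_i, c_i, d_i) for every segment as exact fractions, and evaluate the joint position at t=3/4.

  seg 0: a=-1 b=19/25 c=0 d=2/75
  seg 1: a=2 b=37/25 c=6/25 d=-18/25
  seg 2: a=3 b=-1/5 c=-48/25 d=127/200
  seg 3: a=0 b=-13/50 c=189/100 d=-63/100
S(3/4) = -67/160

Δ: Δ0=1, Δ1=1, Δ2=-3/2, Δ3=1
row 1: diag=8, rhs=0; c'=1/8, d'=0
row 2: denom=6−1·1/8=47/8; d'=(-15−1·0)/(47/8)=-120/47
row 3: denom=6−2·16/47=250/47; d'=(15−2·-120/47)/(250/47)=189/50
back: M3=189/50
back: M2=-120/47−16/47·189/50=-96/25
back: M1=0−1/8·-96/25=12/25
M: M0=0, M1=12/25, M2=-96/25, M3=189/50, M4=0
seg 0: a=-1, c=M0/2=0, d=(M1−M0)/(6·3)=2/75, b=Δ0−h0·(2M0+M1)/6=19/25
seg 1: a=2, c=M1/2=6/25, d=(M2−M1)/(6·1)=-18/25, b=Δ1−h1·(2M1+M2)/6=37/25
seg 2: a=3, c=M2/2=-48/25, d=(M3−M2)/(6·2)=127/200, b=Δ2−h2·(2M2+M3)/6=-1/5
seg 3: a=0, c=M3/2=189/100, d=(M4−M3)/(6·1)=-63/100, b=Δ3−h3·(2M3+M4)/6=-13/50
t_q=3/4 → seg 0, τ=3/4; S=-1+19/25·τ+0·τ²+2/75·τ³=-67/160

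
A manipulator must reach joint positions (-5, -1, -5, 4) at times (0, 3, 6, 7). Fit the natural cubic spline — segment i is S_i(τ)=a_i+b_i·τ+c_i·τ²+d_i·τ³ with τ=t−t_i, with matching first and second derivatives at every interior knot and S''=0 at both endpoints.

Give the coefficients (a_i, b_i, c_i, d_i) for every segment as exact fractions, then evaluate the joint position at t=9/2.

  seg 0: a=-5 b=91/29 c=0 d=-157/783
  seg 1: a=-1 b=-66/29 c=-157/87 d=553/783
  seg 2: a=-5 b=173/29 c=132/29 d=-44/29
S(9/2) = -1413/232

Δ: Δ0=4/3, Δ1=-4/3, Δ2=9
row 1: diag=12, rhs=-16; c'=1/4, d'=-4/3
row 2: denom=8−3·1/4=29/4; d'=(62−3·-4/3)/(29/4)=264/29
back: M2=264/29
back: M1=-4/3−1/4·264/29=-314/87
M: M0=0, M1=-314/87, M2=264/29, M3=0
seg 0: a=-5, c=M0/2=0, d=(M1−M0)/(6·3)=-157/783, b=Δ0−h0·(2M0+M1)/6=91/29
seg 1: a=-1, c=M1/2=-157/87, d=(M2−M1)/(6·3)=553/783, b=Δ1−h1·(2M1+M2)/6=-66/29
seg 2: a=-5, c=M2/2=132/29, d=(M3−M2)/(6·1)=-44/29, b=Δ2−h2·(2M2+M3)/6=173/29
t_q=9/2 → seg 1, τ=3/2; S=-1+-66/29·τ+-157/87·τ²+553/783·τ³=-1413/232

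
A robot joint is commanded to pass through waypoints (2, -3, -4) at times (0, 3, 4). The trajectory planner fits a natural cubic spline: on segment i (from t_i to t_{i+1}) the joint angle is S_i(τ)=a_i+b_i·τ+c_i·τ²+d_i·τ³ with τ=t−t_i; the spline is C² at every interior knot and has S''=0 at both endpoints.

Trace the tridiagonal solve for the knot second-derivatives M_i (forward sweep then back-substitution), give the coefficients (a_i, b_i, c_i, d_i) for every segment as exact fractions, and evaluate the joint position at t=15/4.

Δ: Δ0=-5/3, Δ1=-1
row 1: diag=8, rhs=4; c'=1/8, d'=1/2
back: M1=1/2
M: M0=0, M1=1/2, M2=0
seg 0: a=2, c=M0/2=0, d=(M1−M0)/(6·3)=1/36, b=Δ0−h0·(2M0+M1)/6=-23/12
seg 1: a=-3, c=M1/2=1/4, d=(M2−M1)/(6·1)=-1/12, b=Δ1−h1·(2M1+M2)/6=-7/6
t_q=15/4 → seg 1, τ=3/4; S=-3+-7/6·τ+1/4·τ²+-1/12·τ³=-965/256

  seg 0: a=2 b=-23/12 c=0 d=1/36
  seg 1: a=-3 b=-7/6 c=1/4 d=-1/12
S(15/4) = -965/256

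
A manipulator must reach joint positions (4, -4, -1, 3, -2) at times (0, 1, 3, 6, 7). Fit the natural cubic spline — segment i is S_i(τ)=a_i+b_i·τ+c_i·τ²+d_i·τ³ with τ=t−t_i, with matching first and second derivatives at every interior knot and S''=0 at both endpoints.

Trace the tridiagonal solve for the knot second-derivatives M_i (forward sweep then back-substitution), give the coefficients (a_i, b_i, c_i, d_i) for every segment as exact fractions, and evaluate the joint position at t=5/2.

Δ: Δ0=-8, Δ1=3/2, Δ2=4/3, Δ3=-5
row 1: diag=6, rhs=57; c'=1/3, d'=19/2
row 2: denom=10−2·1/3=28/3; d'=(-1−2·19/2)/(28/3)=-15/7
row 3: denom=8−3·9/28=197/28; d'=(-38−3·-15/7)/(197/28)=-884/197
back: M3=-884/197
back: M2=-15/7−9/28·-884/197=-138/197
back: M1=19/2−1/3·-138/197=3835/394
M: M0=0, M1=3835/394, M2=-138/197, M3=-884/197, M4=0
seg 0: a=4, c=M0/2=0, d=(M1−M0)/(6·1)=3835/2364, b=Δ0−h0·(2M0+M1)/6=-22747/2364
seg 1: a=-4, c=M1/2=3835/788, d=(M2−M1)/(6·2)=-4111/4728, b=Δ1−h1·(2M1+M2)/6=-5621/1182
seg 2: a=-1, c=M2/2=-69/197, d=(M3−M2)/(6·3)=-373/1773, b=Δ2−h2·(2M2+M3)/6=2528/591
seg 3: a=3, c=M3/2=-442/197, d=(M4−M3)/(6·1)=442/591, b=Δ3−h3·(2M3+M4)/6=-2071/591
t_q=5/2 → seg 1, τ=3/2; S=-4+-5621/1182·τ+3835/788·τ²+-4111/4728·τ³=-39307/12608

  seg 0: a=4 b=-22747/2364 c=0 d=3835/2364
  seg 1: a=-4 b=-5621/1182 c=3835/788 d=-4111/4728
  seg 2: a=-1 b=2528/591 c=-69/197 d=-373/1773
  seg 3: a=3 b=-2071/591 c=-442/197 d=442/591
S(5/2) = -39307/12608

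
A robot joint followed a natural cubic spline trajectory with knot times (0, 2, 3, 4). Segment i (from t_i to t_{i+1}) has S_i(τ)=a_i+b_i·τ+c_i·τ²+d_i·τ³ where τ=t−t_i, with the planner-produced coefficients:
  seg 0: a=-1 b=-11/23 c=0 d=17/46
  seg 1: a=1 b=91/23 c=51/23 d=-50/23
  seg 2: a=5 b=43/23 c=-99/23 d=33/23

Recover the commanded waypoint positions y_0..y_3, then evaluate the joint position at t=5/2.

y_0 = S_0(0) = a_0 = -1
y_1 = S_1(0) = a_1 = 1
y_2 = S_2(0) = a_2 = 5
y_3 = S_2(1) = 4
t_q=5/2 is in segment 1 (τ=1/2); S_1(τ)=75/23

y_0=-1 y_1=1 y_2=5 y_3=4
S(5/2) = 75/23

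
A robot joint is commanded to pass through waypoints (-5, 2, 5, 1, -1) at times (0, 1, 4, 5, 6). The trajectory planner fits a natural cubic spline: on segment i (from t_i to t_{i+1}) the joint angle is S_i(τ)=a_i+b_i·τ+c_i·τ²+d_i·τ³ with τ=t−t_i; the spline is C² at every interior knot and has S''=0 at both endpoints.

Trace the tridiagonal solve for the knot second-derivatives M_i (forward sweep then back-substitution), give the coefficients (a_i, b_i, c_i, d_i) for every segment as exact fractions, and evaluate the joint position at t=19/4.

Δ: Δ0=7, Δ1=1, Δ2=-4, Δ3=-2
row 1: diag=8, rhs=-36; c'=3/8, d'=-9/2
row 2: denom=8−3·3/8=55/8; d'=(-30−3·-9/2)/(55/8)=-12/5
row 3: denom=4−1·8/55=212/55; d'=(12−1·-12/5)/(212/55)=198/53
back: M3=198/53
back: M2=-12/5−8/55·198/53=-156/53
back: M1=-9/2−3/8·-156/53=-180/53
M: M0=0, M1=-180/53, M2=-156/53, M3=198/53, M4=0
seg 0: a=-5, c=M0/2=0, d=(M1−M0)/(6·1)=-30/53, b=Δ0−h0·(2M0+M1)/6=401/53
seg 1: a=2, c=M1/2=-90/53, d=(M2−M1)/(6·3)=4/159, b=Δ1−h1·(2M1+M2)/6=311/53
seg 2: a=5, c=M2/2=-78/53, d=(M3−M2)/(6·1)=59/53, b=Δ2−h2·(2M2+M3)/6=-193/53
seg 3: a=1, c=M3/2=99/53, d=(M4−M3)/(6·1)=-33/53, b=Δ3−h3·(2M3+M4)/6=-172/53
t_q=19/4 → seg 2, τ=3/4; S=5+-193/53·τ+-78/53·τ²+59/53·τ³=6481/3392

  seg 0: a=-5 b=401/53 c=0 d=-30/53
  seg 1: a=2 b=311/53 c=-90/53 d=4/159
  seg 2: a=5 b=-193/53 c=-78/53 d=59/53
  seg 3: a=1 b=-172/53 c=99/53 d=-33/53
S(19/4) = 6481/3392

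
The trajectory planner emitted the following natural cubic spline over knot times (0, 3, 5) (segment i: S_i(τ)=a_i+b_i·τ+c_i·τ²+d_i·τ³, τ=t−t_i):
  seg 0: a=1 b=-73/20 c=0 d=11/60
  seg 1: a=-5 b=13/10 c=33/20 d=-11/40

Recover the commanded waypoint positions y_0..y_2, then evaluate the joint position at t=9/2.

y_0=1 y_1=-5 y_2=2
S(9/2) = -17/64

y_0 = S_0(0) = a_0 = 1
y_1 = S_1(0) = a_1 = -5
y_2 = S_1(2) = 2
t_q=9/2 is in segment 1 (τ=3/2); S_1(τ)=-17/64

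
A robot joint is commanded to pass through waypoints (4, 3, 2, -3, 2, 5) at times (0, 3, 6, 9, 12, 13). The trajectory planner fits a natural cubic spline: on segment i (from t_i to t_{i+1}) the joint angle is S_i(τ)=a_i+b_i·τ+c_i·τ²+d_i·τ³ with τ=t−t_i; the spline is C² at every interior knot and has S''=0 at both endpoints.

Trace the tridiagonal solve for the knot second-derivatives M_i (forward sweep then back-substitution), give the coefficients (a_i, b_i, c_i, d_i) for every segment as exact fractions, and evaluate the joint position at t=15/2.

Δ: Δ0=-1/3, Δ1=-1/3, Δ2=-5/3, Δ3=5/3, Δ4=3
row 1: diag=12, rhs=0; c'=1/4, d'=0
row 2: denom=12−3·1/4=45/4; d'=(-8−3·0)/(45/4)=-32/45
row 3: denom=12−3·4/15=56/5; d'=(20−3·-32/45)/(56/5)=83/42
row 4: denom=8−3·15/56=403/56; d'=(8−3·83/42)/(403/56)=116/403
back: M4=116/403
back: M3=83/42−15/56·116/403=2296/1209
back: M2=-32/45−4/15·2296/1209=-1472/1209
back: M1=0−1/4·-1472/1209=368/1209
M: M0=0, M1=368/1209, M2=-1472/1209, M3=2296/1209, M4=116/403, M5=0
seg 0: a=4, c=M0/2=0, d=(M1−M0)/(6·3)=184/10881, b=Δ0−h0·(2M0+M1)/6=-587/1209
seg 1: a=3, c=M1/2=184/1209, d=(M2−M1)/(6·3)=-920/10881, b=Δ1−h1·(2M1+M2)/6=-35/1209
seg 2: a=2, c=M2/2=-736/1209, d=(M3−M2)/(6·3)=628/3627, b=Δ2−h2·(2M2+M3)/6=-1691/1209
seg 3: a=-3, c=M3/2=1148/1209, d=(M4−M3)/(6·3)=-974/10881, b=Δ3−h3·(2M3+M4)/6=-35/93
seg 4: a=2, c=M4/2=58/403, d=(M5−M4)/(6·1)=-58/1209, b=Δ4−h4·(2M4+M5)/6=3511/1209
t_q=15/2 → seg 2, τ=3/2; S=2+-1691/1209·τ+-736/1209·τ²+628/3627·τ³=-356/403

  seg 0: a=4 b=-587/1209 c=0 d=184/10881
  seg 1: a=3 b=-35/1209 c=184/1209 d=-920/10881
  seg 2: a=2 b=-1691/1209 c=-736/1209 d=628/3627
  seg 3: a=-3 b=-35/93 c=1148/1209 d=-974/10881
  seg 4: a=2 b=3511/1209 c=58/403 d=-58/1209
S(15/2) = -356/403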